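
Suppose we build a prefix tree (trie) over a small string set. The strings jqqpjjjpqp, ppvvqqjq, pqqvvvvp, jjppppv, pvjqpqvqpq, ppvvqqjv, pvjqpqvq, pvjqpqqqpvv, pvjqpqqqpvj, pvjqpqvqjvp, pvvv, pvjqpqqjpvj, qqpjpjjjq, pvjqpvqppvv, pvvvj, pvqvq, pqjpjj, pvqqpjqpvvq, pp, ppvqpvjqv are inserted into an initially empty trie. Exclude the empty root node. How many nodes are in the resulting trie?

93

For each word, the new-node count is its length minus the longest prefix already in the trie:
  "jqqpjjjpqp" → 10 new (j, q, q, p, j, j, j, p, q, p)
  "ppvvqqjq" → 8 new (p, p, v, v, q, q, j, q)
  "pqqvvvvp" → prefix "p" already present; 7 new (q, q, v, v, v, v, p)
  "jjppppv" → prefix "j" already present; 6 new (j, p, p, p, p, v)
  "pvjqpqvqpq" → prefix "p" already present; 9 new (v, j, q, p, q, v, q, p, q)
  "ppvvqqjv" → prefix "ppvvqqj" already present; 1 new (v)
  "pvjqpqvq" → prefix "pvjqpqvq" already present; 0 new (none)
  "pvjqpqqqpvv" → prefix "pvjqpq" already present; 5 new (q, q, p, v, v)
  "pvjqpqqqpvj" → prefix "pvjqpqqqpv" already present; 1 new (j)
  "pvjqpqvqjvp" → prefix "pvjqpqvq" already present; 3 new (j, v, p)
  "pvvv" → prefix "pv" already present; 2 new (v, v)
  "pvjqpqqjpvj" → prefix "pvjqpqq" already present; 4 new (j, p, v, j)
  "qqpjpjjjq" → 9 new (q, q, p, j, p, j, j, j, q)
  "pvjqpvqppvv" → prefix "pvjqp" already present; 6 new (v, q, p, p, v, v)
  "pvvvj" → prefix "pvvv" already present; 1 new (j)
  "pvqvq" → prefix "pv" already present; 3 new (q, v, q)
  "pqjpjj" → prefix "pq" already present; 4 new (j, p, j, j)
  "pvqqpjqpvvq" → prefix "pvq" already present; 8 new (q, p, j, q, p, v, v, q)
  "pp" → prefix "pp" already present; 0 new (none)
  "ppvqpvjqv" → prefix "ppv" already present; 6 new (q, p, v, j, q, v)
Total nodes = 10 + 8 + 7 + 6 + 9 + 1 + 0 + 5 + 1 + 3 + 2 + 4 + 9 + 6 + 1 + 3 + 4 + 8 + 0 + 6 = 93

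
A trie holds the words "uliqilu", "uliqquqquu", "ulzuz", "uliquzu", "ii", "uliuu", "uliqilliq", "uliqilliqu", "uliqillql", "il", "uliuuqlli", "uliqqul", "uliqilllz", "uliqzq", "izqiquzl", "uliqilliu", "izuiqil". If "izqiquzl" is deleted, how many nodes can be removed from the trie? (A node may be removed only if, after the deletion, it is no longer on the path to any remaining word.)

6

Walk "izqiquzl" from the leaf back toward the root, removing each node that no remaining word uses.
The suffix "qiquzl" (6 nodes) is used only by "izqiquzl"; the node for "iz" still has the child "u", so pruning stops there.
Nodes removed: 6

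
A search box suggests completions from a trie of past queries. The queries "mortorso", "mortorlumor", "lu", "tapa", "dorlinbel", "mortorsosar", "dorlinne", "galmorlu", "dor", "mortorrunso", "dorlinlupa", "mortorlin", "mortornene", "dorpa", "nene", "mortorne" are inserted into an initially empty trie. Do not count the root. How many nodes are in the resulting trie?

Insert word by word; a character creates a node only if that edge doesn't already exist:
  "mortorso" → 8 new (m, o, r, t, o, r, s, o)
  "mortorlumor" → prefix "mortor" already present; 5 new (l, u, m, o, r)
  "lu" → 2 new (l, u)
  "tapa" → 4 new (t, a, p, a)
  "dorlinbel" → 9 new (d, o, r, l, i, n, b, e, l)
  "mortorsosar" → prefix "mortorso" already present; 3 new (s, a, r)
  "dorlinne" → prefix "dorlin" already present; 2 new (n, e)
  "galmorlu" → 8 new (g, a, l, m, o, r, l, u)
  "dor" → prefix "dor" already present; 0 new (none)
  "mortorrunso" → prefix "mortor" already present; 5 new (r, u, n, s, o)
  "dorlinlupa" → prefix "dorlin" already present; 4 new (l, u, p, a)
  "mortorlin" → prefix "mortorl" already present; 2 new (i, n)
  "mortornene" → prefix "mortor" already present; 4 new (n, e, n, e)
  "dorpa" → prefix "dor" already present; 2 new (p, a)
  "nene" → 4 new (n, e, n, e)
  "mortorne" → prefix "mortorne" already present; 0 new (none)
Total nodes = 8 + 5 + 2 + 4 + 9 + 3 + 2 + 8 + 0 + 5 + 4 + 2 + 4 + 2 + 4 + 0 = 62

62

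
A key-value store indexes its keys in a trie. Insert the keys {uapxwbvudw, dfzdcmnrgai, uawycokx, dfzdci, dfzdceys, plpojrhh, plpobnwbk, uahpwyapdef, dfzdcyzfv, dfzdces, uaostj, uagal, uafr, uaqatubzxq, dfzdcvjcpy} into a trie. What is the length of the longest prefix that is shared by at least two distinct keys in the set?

Equivalently: take the maximum, over all pairs, of their longest common prefix length.
"dfzdces" and "dfzdceys" agree on "dfzdce" (6 characters) before diverging; nothing deeper is shared.
Longest shared-prefix length: 6

6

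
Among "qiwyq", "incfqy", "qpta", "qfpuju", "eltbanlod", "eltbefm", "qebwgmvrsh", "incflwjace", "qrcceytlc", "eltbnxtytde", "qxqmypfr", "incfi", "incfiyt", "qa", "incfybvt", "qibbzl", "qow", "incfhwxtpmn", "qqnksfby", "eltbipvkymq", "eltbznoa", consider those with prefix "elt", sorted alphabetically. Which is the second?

eltbefm

Words with prefix "elt", in lexicographic order: "eltbanlod", "eltbefm", "eltbipvkymq", "eltbnxtytde", "eltbznoa"
Position 2: eltbefm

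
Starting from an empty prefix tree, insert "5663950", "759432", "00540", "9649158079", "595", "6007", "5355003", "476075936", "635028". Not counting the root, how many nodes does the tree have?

Insert word by word; a character creates a node only if that edge doesn't already exist:
  "5663950" → 7 new (5, 6, 6, 3, 9, 5, 0)
  "759432" → 6 new (7, 5, 9, 4, 3, 2)
  "00540" → 5 new (0, 0, 5, 4, 0)
  "9649158079" → 10 new (9, 6, 4, 9, 1, 5, 8, 0, 7, 9)
  "595" → prefix "5" already present; 2 new (9, 5)
  "6007" → 4 new (6, 0, 0, 7)
  "5355003" → prefix "5" already present; 6 new (3, 5, 5, 0, 0, 3)
  "476075936" → 9 new (4, 7, 6, 0, 7, 5, 9, 3, 6)
  "635028" → prefix "6" already present; 5 new (3, 5, 0, 2, 8)
Total nodes = 7 + 6 + 5 + 10 + 2 + 4 + 6 + 9 + 5 = 54

54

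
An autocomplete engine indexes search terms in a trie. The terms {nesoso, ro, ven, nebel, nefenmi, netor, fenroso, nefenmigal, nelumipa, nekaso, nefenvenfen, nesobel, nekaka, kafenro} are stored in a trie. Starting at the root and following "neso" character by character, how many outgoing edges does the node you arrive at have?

2

Follow the path "neso" to its node, then look at its outgoing edges.
Characters that immediately follow "neso" among the stored strings: {b, s}.
That node has 2 child edges.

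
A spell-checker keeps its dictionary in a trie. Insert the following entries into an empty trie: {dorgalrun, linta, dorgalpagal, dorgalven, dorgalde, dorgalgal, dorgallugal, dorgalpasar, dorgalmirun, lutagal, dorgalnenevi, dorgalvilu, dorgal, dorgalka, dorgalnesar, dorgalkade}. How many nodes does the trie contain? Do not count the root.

62

Insert word by word; a character creates a node only if that edge doesn't already exist:
  "dorgalrun" → 9 new (d, o, r, g, a, l, r, u, n)
  "linta" → 5 new (l, i, n, t, a)
  "dorgalpagal" → prefix "dorgal" already present; 5 new (p, a, g, a, l)
  "dorgalven" → prefix "dorgal" already present; 3 new (v, e, n)
  "dorgalde" → prefix "dorgal" already present; 2 new (d, e)
  "dorgalgal" → prefix "dorgal" already present; 3 new (g, a, l)
  "dorgallugal" → prefix "dorgal" already present; 5 new (l, u, g, a, l)
  "dorgalpasar" → prefix "dorgalpa" already present; 3 new (s, a, r)
  "dorgalmirun" → prefix "dorgal" already present; 5 new (m, i, r, u, n)
  "lutagal" → prefix "l" already present; 6 new (u, t, a, g, a, l)
  "dorgalnenevi" → prefix "dorgal" already present; 6 new (n, e, n, e, v, i)
  "dorgalvilu" → prefix "dorgalv" already present; 3 new (i, l, u)
  "dorgal" → prefix "dorgal" already present; 0 new (none)
  "dorgalka" → prefix "dorgal" already present; 2 new (k, a)
  "dorgalnesar" → prefix "dorgalne" already present; 3 new (s, a, r)
  "dorgalkade" → prefix "dorgalka" already present; 2 new (d, e)
Total nodes = 9 + 5 + 5 + 3 + 2 + 3 + 5 + 3 + 5 + 6 + 6 + 3 + 0 + 2 + 3 + 2 = 62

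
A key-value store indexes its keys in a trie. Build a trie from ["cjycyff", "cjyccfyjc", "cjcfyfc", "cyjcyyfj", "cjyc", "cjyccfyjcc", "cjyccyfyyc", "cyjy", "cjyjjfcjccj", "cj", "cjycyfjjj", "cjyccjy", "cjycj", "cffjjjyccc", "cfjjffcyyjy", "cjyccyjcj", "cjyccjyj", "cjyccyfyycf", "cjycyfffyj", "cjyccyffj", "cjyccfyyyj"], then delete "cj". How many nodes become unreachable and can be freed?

A node on "cj"'s path can go only if nothing else ends at it or branches off below it.
Every node on "cj" is still needed (e.g. by "cjycyff"), so nothing is freed.
Nodes removed: 0

0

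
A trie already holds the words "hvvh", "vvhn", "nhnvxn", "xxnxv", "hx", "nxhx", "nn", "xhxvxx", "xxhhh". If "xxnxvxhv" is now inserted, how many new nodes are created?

3

The longest prefix of "xxnxvxhv" already in the trie is "xxnxv" (length 5).
So 8 − 5 = 3 new nodes.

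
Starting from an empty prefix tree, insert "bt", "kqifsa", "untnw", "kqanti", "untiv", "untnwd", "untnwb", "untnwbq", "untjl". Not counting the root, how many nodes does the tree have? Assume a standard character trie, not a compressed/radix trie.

24

Trace insertions, counting only characters that open a new branch:
  "bt" → 2 new (b, t)
  "kqifsa" → 6 new (k, q, i, f, s, a)
  "untnw" → 5 new (u, n, t, n, w)
  "kqanti" → prefix "kq" already present; 4 new (a, n, t, i)
  "untiv" → prefix "unt" already present; 2 new (i, v)
  "untnwd" → prefix "untnw" already present; 1 new (d)
  "untnwb" → prefix "untnw" already present; 1 new (b)
  "untnwbq" → prefix "untnwb" already present; 1 new (q)
  "untjl" → prefix "unt" already present; 2 new (j, l)
Total nodes = 2 + 6 + 5 + 4 + 2 + 1 + 1 + 1 + 2 = 24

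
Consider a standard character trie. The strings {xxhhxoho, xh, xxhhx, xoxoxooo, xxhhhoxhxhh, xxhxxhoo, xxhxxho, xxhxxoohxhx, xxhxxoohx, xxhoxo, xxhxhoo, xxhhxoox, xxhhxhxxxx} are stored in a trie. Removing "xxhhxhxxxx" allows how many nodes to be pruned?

A node on "xxhhxhxxxx"'s path can go only if nothing else ends at it or branches off below it.
The suffix "hxxxx" (5 nodes) is used only by "xxhhxhxxxx"; the node for "xxhhx" still has the child "o", so pruning stops there.
Nodes removed: 5

5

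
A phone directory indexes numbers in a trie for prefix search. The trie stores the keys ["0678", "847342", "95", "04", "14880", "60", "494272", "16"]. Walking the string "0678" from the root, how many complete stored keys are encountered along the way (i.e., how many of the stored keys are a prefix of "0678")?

Check each prefix of "0678" against the stored set — each match is an end-marker on the path.
Prefixes of the query that are stored words: "0678"
Count: 1

1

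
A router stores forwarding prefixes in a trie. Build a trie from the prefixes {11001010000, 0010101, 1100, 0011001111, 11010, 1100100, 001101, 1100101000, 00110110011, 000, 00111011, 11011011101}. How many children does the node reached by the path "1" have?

1

The children of the "1" node are the distinct next characters among strings starting with "1".
Distinct next characters after "1": 1.
That node has 1 child edge.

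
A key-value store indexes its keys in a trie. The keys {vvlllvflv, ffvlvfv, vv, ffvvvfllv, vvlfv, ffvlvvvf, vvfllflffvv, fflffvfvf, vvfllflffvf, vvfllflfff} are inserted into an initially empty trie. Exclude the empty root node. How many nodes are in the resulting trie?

Trace insertions, counting only characters that open a new branch:
  "vvlllvflv" → 9 new (v, v, l, l, l, v, f, l, v)
  "ffvlvfv" → 7 new (f, f, v, l, v, f, v)
  "vv" → prefix "vv" already present; 0 new (none)
  "ffvvvfllv" → prefix "ffv" already present; 6 new (v, v, f, l, l, v)
  "vvlfv" → prefix "vvl" already present; 2 new (f, v)
  "ffvlvvvf" → prefix "ffvlv" already present; 3 new (v, v, f)
  "vvfllflffvv" → prefix "vv" already present; 9 new (f, l, l, f, l, f, f, v, v)
  "fflffvfvf" → prefix "ff" already present; 7 new (l, f, f, v, f, v, f)
  "vvfllflffvf" → prefix "vvfllflffv" already present; 1 new (f)
  "vvfllflfff" → prefix "vvfllflff" already present; 1 new (f)
Total nodes = 9 + 7 + 0 + 6 + 2 + 3 + 9 + 7 + 1 + 1 = 45

45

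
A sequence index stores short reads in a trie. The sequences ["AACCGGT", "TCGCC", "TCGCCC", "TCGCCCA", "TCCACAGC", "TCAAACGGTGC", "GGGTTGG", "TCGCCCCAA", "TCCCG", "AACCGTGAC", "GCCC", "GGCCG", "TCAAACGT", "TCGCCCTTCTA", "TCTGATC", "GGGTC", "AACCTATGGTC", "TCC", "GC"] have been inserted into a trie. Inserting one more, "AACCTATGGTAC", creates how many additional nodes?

The longest prefix of "AACCTATGGTAC" already in the trie is "AACCTATGGT" (length 10).
So 12 − 10 = 2 new nodes.

2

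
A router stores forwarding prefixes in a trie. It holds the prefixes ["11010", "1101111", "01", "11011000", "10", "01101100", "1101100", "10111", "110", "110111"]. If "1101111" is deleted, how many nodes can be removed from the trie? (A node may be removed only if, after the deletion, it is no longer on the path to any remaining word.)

A node on "1101111"'s path can go only if nothing else ends at it or branches off below it.
The suffix "1" (1 node) is used only by "1101111"; "110111" is itself a stored word, so pruning stops there.
Nodes removed: 1

1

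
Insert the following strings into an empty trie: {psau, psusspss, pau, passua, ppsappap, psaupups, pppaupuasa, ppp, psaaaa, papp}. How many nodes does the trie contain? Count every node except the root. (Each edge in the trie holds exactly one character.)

40

Insert word by word; a character creates a node only if that edge doesn't already exist:
  "psau" → 4 new (p, s, a, u)
  "psusspss" → prefix "ps" already present; 6 new (u, s, s, p, s, s)
  "pau" → prefix "p" already present; 2 new (a, u)
  "passua" → prefix "pa" already present; 4 new (s, s, u, a)
  "ppsappap" → prefix "p" already present; 7 new (p, s, a, p, p, a, p)
  "psaupups" → prefix "psau" already present; 4 new (p, u, p, s)
  "pppaupuasa" → prefix "pp" already present; 8 new (p, a, u, p, u, a, s, a)
  "ppp" → prefix "ppp" already present; 0 new (none)
  "psaaaa" → prefix "psa" already present; 3 new (a, a, a)
  "papp" → prefix "pa" already present; 2 new (p, p)
Total nodes = 4 + 6 + 2 + 4 + 7 + 4 + 8 + 0 + 3 + 2 = 40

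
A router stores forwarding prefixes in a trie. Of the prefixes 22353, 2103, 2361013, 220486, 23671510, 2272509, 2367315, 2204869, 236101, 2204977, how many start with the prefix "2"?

Traverse to the node for "2", then collect every word in that subtree.
Matches: "2103", "220486", "2204869", "2204977", "22353", "2272509", "236101", "2361013", "23671510", "2367315"
Count: 10

10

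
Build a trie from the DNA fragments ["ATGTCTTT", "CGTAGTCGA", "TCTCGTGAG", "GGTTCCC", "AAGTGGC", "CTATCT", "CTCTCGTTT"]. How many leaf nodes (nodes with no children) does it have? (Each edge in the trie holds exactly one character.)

7

A leaf is a node with no children — equivalently, the end of a word that is not a proper prefix of any other stored word.
Those words: "AAGTGGC", "ATGTCTTT", "CGTAGTCGA", "CTATCT", "CTCTCGTTT", "GGTTCCC", "TCTCGTGAG"
Leaf count: 7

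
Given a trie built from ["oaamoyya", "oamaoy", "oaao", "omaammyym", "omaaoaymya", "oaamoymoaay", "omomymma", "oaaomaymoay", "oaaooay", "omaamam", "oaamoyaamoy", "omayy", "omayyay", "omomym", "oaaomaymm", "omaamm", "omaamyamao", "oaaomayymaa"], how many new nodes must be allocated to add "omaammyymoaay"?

"omaammyym" is already a path in the trie; the remaining "oaay" must be added.
So 13 − 9 = 4 new nodes.

4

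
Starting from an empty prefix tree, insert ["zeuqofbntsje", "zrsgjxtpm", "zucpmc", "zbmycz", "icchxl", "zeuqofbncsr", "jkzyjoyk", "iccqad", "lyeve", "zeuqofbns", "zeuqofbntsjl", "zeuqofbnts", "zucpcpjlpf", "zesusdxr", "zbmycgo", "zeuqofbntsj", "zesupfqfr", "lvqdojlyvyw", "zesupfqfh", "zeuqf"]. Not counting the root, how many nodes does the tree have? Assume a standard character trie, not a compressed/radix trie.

88

Count nodes per top-level branch (shared prefixes stored once):
  'i'-branch (icchxl, iccqad): 9 nodes
  'j'-branch (jkzyjoyk): 8 nodes
  'l'-branch (lvqdojlyvyw, lyeve): 15 nodes
  'z'-branch (zbmycgo, zbmycz, zesupfqfh, zesupfqfr, zesusdxr, zeuqf, zeuqofbncsr, zeuqofbns, zeuqofbnts, zeuqofbntsj, zeuqofbntsje, zeuqofbntsjl, zrsgjxtpm, zucpcpjlpf, zucpmc): 56 nodes
Sum: 88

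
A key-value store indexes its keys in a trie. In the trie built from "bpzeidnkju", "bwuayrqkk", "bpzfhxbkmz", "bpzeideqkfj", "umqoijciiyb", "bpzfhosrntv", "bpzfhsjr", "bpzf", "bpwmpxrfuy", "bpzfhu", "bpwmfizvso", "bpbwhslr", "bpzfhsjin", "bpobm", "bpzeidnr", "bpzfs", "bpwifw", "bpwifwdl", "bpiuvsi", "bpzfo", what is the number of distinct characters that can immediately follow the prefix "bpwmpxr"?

1

The children of the "bpwmpxr" node are the distinct next characters among strings starting with "bpwmpxr".
Characters that immediately follow "bpwmpxr" among the stored strings: {f}.
That node has 1 child edge.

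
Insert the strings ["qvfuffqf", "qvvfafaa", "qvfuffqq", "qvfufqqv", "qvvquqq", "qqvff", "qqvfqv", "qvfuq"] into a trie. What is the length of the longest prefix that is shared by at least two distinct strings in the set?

Look for the deepest trie node that still has at least two words in its subtree.
e.g. "qvfuffqf" and "qvfuffqq" share the prefix "qvfuffq" of length 7; no pair shares a longer one.
Longest shared-prefix length: 7

7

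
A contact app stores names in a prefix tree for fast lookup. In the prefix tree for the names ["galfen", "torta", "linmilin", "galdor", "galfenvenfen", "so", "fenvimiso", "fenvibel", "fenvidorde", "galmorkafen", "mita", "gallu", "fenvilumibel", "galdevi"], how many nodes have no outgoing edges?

A leaf is a node with no children — equivalently, the end of a word that is not a proper prefix of any other stored word.
Those words: "fenvibel", "fenvidorde", "fenvilumibel", "fenvimiso", "galdevi", "galdor", "galfenvenfen", "gallu", "galmorkafen", "linmilin", "mita", "so", "torta"
Leaf count: 13

13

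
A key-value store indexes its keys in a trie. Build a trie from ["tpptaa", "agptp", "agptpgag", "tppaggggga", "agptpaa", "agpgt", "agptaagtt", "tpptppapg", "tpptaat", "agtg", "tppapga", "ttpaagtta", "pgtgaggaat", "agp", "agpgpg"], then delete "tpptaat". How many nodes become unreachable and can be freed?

1

Walk "tpptaat" from the leaf back toward the root, removing each node that no remaining word uses.
The suffix "t" (1 node) is used only by "tpptaat"; "tpptaa" is itself a stored word, so pruning stops there.
Nodes removed: 1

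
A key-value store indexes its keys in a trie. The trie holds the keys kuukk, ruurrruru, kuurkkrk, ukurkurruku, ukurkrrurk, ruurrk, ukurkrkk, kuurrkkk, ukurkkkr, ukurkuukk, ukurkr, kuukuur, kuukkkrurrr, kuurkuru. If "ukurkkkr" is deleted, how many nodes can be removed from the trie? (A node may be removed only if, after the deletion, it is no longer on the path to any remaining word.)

3

After clearing the end-marker at "ukurkkkr", prune upward until reaching a node still needed by another word.
The suffix "kkr" (3 nodes) is used only by "ukurkkkr"; the node for "ukurk" still has the child "u", so pruning stops there.
Nodes removed: 3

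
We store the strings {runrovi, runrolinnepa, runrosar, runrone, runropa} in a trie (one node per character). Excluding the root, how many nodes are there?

21

Count nodes per top-level branch (shared prefixes stored once):
  'r'-branch (runrolinnepa, runrone, runropa, runrosar, runrovi): 21 nodes
Sum: 21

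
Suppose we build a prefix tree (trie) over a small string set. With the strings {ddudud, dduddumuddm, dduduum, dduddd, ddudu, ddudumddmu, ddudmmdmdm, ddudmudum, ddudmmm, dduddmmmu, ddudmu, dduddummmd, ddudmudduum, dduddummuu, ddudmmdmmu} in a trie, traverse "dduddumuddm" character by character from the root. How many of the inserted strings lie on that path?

Walk "dduddumuddm" from the root; an end-of-word marker is hit whenever a stored word is a prefix of "dduddumuddm".
Prefixes of the query that are stored words: "dduddumuddm"
Count: 1

1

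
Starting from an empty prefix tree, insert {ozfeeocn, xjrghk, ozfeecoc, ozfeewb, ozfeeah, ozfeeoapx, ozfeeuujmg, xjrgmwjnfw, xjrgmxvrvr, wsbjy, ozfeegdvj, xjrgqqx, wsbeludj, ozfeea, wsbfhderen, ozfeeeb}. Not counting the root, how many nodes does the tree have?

Count nodes per top-level branch (shared prefixes stored once):
  'o'-branch (ozfeea, ozfeeah, ozfeecoc, ozfeeeb, ozfeegdvj, ozfeeoapx, ozfeeocn, ozfeeuujmg, ozfeewb): 29 nodes
  'w'-branch (wsbeludj, wsbfhderen, wsbjy): 17 nodes
  'x'-branch (xjrghk, xjrgmwjnfw, xjrgmxvrvr, xjrgqqx): 20 nodes
Sum: 66

66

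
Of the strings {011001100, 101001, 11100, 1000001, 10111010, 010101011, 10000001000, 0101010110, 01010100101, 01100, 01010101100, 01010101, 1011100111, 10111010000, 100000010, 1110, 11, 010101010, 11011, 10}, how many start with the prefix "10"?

Traverse to the node for "10", then collect every word in that subtree.
Matches: "10", "100000010", "10000001000", "1000001", "101001", "1011100111", "10111010", "10111010000"
Count: 8

8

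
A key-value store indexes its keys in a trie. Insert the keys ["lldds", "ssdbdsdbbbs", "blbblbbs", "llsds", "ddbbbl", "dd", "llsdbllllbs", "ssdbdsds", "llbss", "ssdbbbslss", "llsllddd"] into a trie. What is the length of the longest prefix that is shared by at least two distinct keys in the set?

Look for the deepest trie node that still has at least two words in its subtree.
"ssdbdsdbbbs" and "ssdbdsds" agree on "ssdbdsd" (7 characters) before diverging; nothing deeper is shared.
Longest shared-prefix length: 7

7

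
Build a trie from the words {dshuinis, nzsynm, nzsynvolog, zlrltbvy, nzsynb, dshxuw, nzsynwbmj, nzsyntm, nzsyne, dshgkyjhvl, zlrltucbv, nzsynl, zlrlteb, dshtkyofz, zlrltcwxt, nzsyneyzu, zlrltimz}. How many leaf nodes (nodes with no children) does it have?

Leaves are exactly the stored words that no other stored word extends.
Those words: "dshgkyjhvl", "dshtkyofz", "dshuinis", "dshxuw", "nzsynb", "nzsyneyzu", "nzsynl", "nzsynm", "nzsyntm", "nzsynvolog", "nzsynwbmj", "zlrltbvy", "zlrltcwxt", "zlrlteb", "zlrltimz", "zlrltucbv"
Leaf count: 16

16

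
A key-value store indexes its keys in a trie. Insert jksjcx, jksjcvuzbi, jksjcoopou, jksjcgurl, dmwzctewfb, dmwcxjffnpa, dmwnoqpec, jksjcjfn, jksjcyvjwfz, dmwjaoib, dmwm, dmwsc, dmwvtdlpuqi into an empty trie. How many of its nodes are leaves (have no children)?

13

A leaf is a node with no children — equivalently, the end of a word that is not a proper prefix of any other stored word.
Those words: "dmwcxjffnpa", "dmwjaoib", "dmwm", "dmwnoqpec", "dmwsc", "dmwvtdlpuqi", "dmwzctewfb", "jksjcgurl", "jksjcjfn", "jksjcoopou", "jksjcvuzbi", "jksjcx", "jksjcyvjwfz"
Leaf count: 13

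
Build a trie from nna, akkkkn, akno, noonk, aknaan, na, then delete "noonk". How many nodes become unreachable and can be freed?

4

A node on "noonk"'s path can go only if nothing else ends at it or branches off below it.
The suffix "oonk" (4 nodes) is used only by "noonk"; the node for "n" still has the child "n", so pruning stops there.
Nodes removed: 4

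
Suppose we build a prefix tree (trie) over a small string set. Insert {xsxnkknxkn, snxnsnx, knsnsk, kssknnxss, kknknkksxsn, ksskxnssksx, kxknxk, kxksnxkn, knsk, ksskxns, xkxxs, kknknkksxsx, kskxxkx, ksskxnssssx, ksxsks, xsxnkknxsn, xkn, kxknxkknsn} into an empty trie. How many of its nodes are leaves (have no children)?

16

Leaves are exactly the stored words that no other stored word extends.
Those words: "kknknkksxsn", "kknknkksxsx", "knsk", "knsnsk", "kskxxkx", "kssknnxss", "ksskxnssksx", "ksskxnssssx", "ksxsks", "kxknxkknsn", "kxksnxkn", "snxnsnx", "xkn", "xkxxs", "xsxnkknxkn", "xsxnkknxsn"
Leaf count: 16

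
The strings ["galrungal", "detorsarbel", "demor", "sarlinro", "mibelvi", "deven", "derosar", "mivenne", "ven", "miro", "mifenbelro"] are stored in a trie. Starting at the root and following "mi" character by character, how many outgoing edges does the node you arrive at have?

4

The children of the "mi" node are the distinct next characters among strings starting with "mi".
Characters that immediately follow "mi" among the stored strings: {b, f, r, v}.
That node has 4 child edges.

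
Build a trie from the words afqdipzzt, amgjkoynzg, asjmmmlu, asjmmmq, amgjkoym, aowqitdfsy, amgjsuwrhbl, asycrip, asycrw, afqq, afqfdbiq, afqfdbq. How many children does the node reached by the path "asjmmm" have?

The children of the "asjmmm" node are the distinct next characters among strings starting with "asjmmm".
Characters that immediately follow "asjmmm" among the stored strings: {l, q}.
That node has 2 child edges.

2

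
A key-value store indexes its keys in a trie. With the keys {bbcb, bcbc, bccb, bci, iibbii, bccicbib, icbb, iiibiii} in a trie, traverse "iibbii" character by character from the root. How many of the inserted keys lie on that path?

1

Walk "iibbii" from the root; an end-of-word marker is hit whenever a stored word is a prefix of "iibbii".
Prefixes of the query that are stored words: "iibbii"
Count: 1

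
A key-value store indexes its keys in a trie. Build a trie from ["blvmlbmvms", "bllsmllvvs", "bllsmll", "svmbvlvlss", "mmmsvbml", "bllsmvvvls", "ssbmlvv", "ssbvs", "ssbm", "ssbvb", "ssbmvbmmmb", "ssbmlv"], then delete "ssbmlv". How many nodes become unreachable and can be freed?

After clearing the end-marker at "ssbmlv", prune upward until reaching a node still needed by another word.
Every node on "ssbmlv" is still needed (e.g. by "ssbmlvv"), so nothing is freed.
Nodes removed: 0

0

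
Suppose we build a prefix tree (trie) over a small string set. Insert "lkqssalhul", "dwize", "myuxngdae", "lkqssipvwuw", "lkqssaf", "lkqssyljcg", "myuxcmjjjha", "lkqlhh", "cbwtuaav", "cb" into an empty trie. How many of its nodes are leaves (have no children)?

A leaf is a node with no children — equivalently, the end of a word that is not a proper prefix of any other stored word.
Those words: "cbwtuaav", "dwize", "lkqlhh", "lkqssaf", "lkqssalhul", "lkqssipvwuw", "lkqssyljcg", "myuxcmjjjha", "myuxngdae"
Leaf count: 9

9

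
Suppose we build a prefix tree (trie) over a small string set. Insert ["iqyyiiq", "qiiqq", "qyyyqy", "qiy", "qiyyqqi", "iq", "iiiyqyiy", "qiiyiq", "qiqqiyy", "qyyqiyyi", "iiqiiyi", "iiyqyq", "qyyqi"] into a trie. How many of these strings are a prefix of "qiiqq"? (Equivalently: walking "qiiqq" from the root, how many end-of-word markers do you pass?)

1

Check each prefix of "qiiqq" against the stored set — each match is an end-marker on the path.
Prefixes of the query that are stored words: "qiiqq"
Count: 1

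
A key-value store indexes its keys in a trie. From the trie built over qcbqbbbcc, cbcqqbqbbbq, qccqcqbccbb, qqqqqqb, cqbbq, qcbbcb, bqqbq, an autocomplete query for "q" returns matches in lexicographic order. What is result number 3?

DFS of the "q" subtree visits, in order: "qcbbcb", "qcbqbbbcc", "qccqcqbccbb", "qqqqqqb"
The 3rd is qccqcqbccbb.

qccqcqbccbb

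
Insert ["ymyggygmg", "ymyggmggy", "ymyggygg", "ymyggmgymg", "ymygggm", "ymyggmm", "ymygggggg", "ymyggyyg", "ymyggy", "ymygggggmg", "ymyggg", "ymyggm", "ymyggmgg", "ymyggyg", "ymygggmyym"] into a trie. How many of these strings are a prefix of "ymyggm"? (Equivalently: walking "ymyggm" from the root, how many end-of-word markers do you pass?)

1

Check each prefix of "ymyggm" against the stored set — each match is an end-marker on the path.
Prefixes of the query that are stored words: "ymyggm"
Count: 1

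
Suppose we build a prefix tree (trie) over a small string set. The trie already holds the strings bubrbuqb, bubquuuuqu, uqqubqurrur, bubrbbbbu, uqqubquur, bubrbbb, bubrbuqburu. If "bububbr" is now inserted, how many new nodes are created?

"bub" is already a path in the trie; the remaining "ubbr" must be added.
So 7 − 3 = 4 new nodes.

4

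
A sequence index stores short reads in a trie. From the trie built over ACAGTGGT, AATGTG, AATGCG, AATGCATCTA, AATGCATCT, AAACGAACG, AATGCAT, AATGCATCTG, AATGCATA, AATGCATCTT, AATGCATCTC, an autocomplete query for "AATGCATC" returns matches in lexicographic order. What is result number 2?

Words with prefix "AATGCATC", in lexicographic order: "AATGCATCT", "AATGCATCTA", "AATGCATCTC", "AATGCATCTG", "AATGCATCTT"
The 2nd is AATGCATCTA.

AATGCATCTA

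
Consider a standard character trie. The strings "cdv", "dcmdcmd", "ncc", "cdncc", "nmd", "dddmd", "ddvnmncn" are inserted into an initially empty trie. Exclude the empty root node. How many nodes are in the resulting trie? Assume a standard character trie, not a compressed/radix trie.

28

Trie structure (* marks end of a word):
(root)
├─ c
│  └─ d
│     ├─ n
│     │  └─ c
│     │     └─ c *
│     └─ v *
├─ d
│  ├─ c
│  │  └─ m
│  │     └─ d
│  │        └─ c
│  │           └─ m
│  │              └─ d *
│  └─ d
│     ├─ d
│     │  └─ m
│     │     └─ d *
│     └─ v
│        └─ n
│           └─ m
│              └─ n
│                 └─ c
│                    └─ n *
└─ n
   ├─ c
   │  └─ c *
   └─ m
      └─ d *
Counting every labelled node above: 28.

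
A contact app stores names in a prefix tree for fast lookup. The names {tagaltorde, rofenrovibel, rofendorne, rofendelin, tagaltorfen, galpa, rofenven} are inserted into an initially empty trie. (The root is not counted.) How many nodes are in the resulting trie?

Trace insertions, counting only characters that open a new branch:
  "tagaltorde" → 10 new (t, a, g, a, l, t, o, r, d, e)
  "rofenrovibel" → 12 new (r, o, f, e, n, r, o, v, i, b, e, l)
  "rofendorne" → prefix "rofen" already present; 5 new (d, o, r, n, e)
  "rofendelin" → prefix "rofend" already present; 4 new (e, l, i, n)
  "tagaltorfen" → prefix "tagaltor" already present; 3 new (f, e, n)
  "galpa" → 5 new (g, a, l, p, a)
  "rofenven" → prefix "rofen" already present; 3 new (v, e, n)
Total nodes = 10 + 12 + 5 + 4 + 3 + 5 + 3 = 42

42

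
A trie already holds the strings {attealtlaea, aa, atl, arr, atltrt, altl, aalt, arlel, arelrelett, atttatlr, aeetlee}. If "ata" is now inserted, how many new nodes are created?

1

The longest prefix of "ata" already in the trie is "at" (length 2).
New nodes needed: |"ata"| − 2 = 3 − 2 = 1.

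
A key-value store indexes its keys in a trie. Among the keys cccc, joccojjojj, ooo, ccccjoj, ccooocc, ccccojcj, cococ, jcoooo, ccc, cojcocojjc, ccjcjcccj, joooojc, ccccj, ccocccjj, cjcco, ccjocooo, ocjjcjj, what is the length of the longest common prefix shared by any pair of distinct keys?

Equivalently: take the maximum, over all pairs, of their longest common prefix length.
"ccccj" and "ccccjoj" agree on "ccccj" (5 characters) before diverging; nothing deeper is shared.
Longest shared-prefix length: 5

5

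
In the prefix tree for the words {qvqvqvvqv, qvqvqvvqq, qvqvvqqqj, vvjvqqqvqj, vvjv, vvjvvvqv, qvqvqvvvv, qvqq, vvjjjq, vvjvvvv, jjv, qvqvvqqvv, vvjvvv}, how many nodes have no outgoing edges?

11

A leaf is a node with no children — equivalently, the end of a word that is not a proper prefix of any other stored word.
Those words: "jjv", "qvqq", "qvqvqvvqq", "qvqvqvvqv", "qvqvqvvvv", "qvqvvqqqj", "qvqvvqqvv", "vvjjjq", "vvjvqqqvqj", "vvjvvvqv", "vvjvvvv"
Leaf count: 11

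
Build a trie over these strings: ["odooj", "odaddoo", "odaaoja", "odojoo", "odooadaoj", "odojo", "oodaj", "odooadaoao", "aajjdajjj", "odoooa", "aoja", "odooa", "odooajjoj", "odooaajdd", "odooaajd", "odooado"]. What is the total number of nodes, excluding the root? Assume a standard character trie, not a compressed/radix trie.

Insert word by word; a character creates a node only if that edge doesn't already exist:
  "odooj" → 5 new (o, d, o, o, j)
  "odaddoo" → prefix "od" already present; 5 new (a, d, d, o, o)
  "odaaoja" → prefix "oda" already present; 4 new (a, o, j, a)
  "odojoo" → prefix "odo" already present; 3 new (j, o, o)
  "odooadaoj" → prefix "odoo" already present; 5 new (a, d, a, o, j)
  "odojo" → prefix "odojo" already present; 0 new (none)
  "oodaj" → prefix "o" already present; 4 new (o, d, a, j)
  "odooadaoao" → prefix "odooadao" already present; 2 new (a, o)
  "aajjdajjj" → 9 new (a, a, j, j, d, a, j, j, j)
  "odoooa" → prefix "odoo" already present; 2 new (o, a)
  "aoja" → prefix "a" already present; 3 new (o, j, a)
  "odooa" → prefix "odooa" already present; 0 new (none)
  "odooajjoj" → prefix "odooa" already present; 4 new (j, j, o, j)
  "odooaajdd" → prefix "odooa" already present; 4 new (a, j, d, d)
  "odooaajd" → prefix "odooaajd" already present; 0 new (none)
  "odooado" → prefix "odooad" already present; 1 new (o)
Total nodes = 5 + 5 + 4 + 3 + 5 + 0 + 4 + 2 + 9 + 2 + 3 + 0 + 4 + 4 + 0 + 1 = 51

51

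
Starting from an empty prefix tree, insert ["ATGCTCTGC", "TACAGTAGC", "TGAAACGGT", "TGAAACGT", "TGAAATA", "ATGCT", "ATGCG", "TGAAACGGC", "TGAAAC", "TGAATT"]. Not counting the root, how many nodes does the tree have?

For each word, the new-node count is its length minus the longest prefix already in the trie:
  "ATGCTCTGC" → 9 new (A, T, G, C, T, C, T, G, C)
  "TACAGTAGC" → 9 new (T, A, C, A, G, T, A, G, C)
  "TGAAACGGT" → prefix "T" already present; 8 new (G, A, A, A, C, G, G, T)
  "TGAAACGT" → prefix "TGAAACG" already present; 1 new (T)
  "TGAAATA" → prefix "TGAAA" already present; 2 new (T, A)
  "ATGCT" → prefix "ATGCT" already present; 0 new (none)
  "ATGCG" → prefix "ATGC" already present; 1 new (G)
  "TGAAACGGC" → prefix "TGAAACGG" already present; 1 new (C)
  "TGAAAC" → prefix "TGAAAC" already present; 0 new (none)
  "TGAATT" → prefix "TGAA" already present; 2 new (T, T)
Total nodes = 9 + 9 + 8 + 1 + 2 + 0 + 1 + 1 + 0 + 2 = 33

33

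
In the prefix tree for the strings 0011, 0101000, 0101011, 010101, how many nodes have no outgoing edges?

A leaf is a node with no children — equivalently, the end of a word that is not a proper prefix of any other stored word.
Those words: "0011", "0101000", "0101011"
Leaf count: 3

3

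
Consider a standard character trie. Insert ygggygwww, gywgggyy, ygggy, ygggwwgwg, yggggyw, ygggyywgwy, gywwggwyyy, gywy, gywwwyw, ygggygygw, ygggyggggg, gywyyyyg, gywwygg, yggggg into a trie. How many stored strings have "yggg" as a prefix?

8

Filter for entries beginning with "yggg":
Matches: "yggggg", "yggggyw", "ygggwwgwg", "ygggy", "ygggyggggg", "ygggygwww", "ygggygygw", "ygggyywgwy"
Count: 8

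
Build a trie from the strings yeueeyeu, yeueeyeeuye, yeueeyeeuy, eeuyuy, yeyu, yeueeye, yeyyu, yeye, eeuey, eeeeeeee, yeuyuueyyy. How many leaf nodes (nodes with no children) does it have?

9

Leaves are exactly the stored words that no other stored word extends.
Those words: "eeeeeeee", "eeuey", "eeuyuy", "yeueeyeeuye", "yeueeyeu", "yeuyuueyyy", "yeye", "yeyu", "yeyyu"
Leaf count: 9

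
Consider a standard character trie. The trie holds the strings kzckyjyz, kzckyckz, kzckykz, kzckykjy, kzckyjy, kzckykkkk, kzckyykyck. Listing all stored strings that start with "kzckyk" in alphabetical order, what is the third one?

Words with prefix "kzckyk", in lexicographic order: "kzckykjy", "kzckykkkk", "kzckykz"
Position 3: kzckykz

kzckykz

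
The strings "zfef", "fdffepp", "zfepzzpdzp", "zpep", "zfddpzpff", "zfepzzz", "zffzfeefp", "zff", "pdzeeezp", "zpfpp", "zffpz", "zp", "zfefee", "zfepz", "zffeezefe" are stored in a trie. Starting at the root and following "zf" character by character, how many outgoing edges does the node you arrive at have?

Follow the path "zf" to its node, then look at its outgoing edges.
Distinct next characters after "zf": d, e, f.
That node has 3 child edges.

3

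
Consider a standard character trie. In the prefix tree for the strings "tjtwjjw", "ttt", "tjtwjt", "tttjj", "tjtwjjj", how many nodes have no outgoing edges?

A leaf is a node with no children — equivalently, the end of a word that is not a proper prefix of any other stored word.
Those words: "tjtwjjj", "tjtwjjw", "tjtwjt", "tttjj"
Leaf count: 4

4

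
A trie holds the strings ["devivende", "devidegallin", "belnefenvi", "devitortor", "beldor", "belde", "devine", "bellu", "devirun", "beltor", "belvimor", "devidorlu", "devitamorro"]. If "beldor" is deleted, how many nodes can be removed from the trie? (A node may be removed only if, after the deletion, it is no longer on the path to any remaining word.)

2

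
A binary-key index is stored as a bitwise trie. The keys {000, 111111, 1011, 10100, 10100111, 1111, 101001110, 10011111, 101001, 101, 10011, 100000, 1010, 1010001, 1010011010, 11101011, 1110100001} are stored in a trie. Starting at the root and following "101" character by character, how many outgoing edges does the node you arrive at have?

2

Follow the path "101" to its node, then look at its outgoing edges.
Distinct next characters after "101": 0, 1.
That node has 2 child edges.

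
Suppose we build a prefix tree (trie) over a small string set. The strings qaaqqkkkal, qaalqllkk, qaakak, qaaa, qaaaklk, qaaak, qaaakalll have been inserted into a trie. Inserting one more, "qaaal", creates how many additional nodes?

Walking "qaaal" from the root, the first 4 characters ("qaaa") follow existing edges; "l" is the first miss.
So 5 − 4 = 1 new nodes.

1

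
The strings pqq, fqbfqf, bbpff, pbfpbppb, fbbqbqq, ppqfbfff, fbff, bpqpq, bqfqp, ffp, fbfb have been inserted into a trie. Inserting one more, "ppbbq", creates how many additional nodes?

Walking "ppbbq" from the root, the first 2 characters ("pp") follow existing edges; "b" is the first miss.
Each of the 3 remaining characters creates one node.

3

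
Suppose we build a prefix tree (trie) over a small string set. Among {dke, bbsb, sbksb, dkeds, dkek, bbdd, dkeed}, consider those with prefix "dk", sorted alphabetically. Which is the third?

Filter for "dk…" and sort: "dke", "dkeds", "dkeed", "dkek"
Position 3: dkeed

dkeed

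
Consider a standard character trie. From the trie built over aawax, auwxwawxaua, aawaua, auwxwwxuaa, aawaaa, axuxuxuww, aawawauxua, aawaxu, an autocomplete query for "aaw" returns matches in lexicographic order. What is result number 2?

aawaua

DFS of the "aaw" subtree visits, in order: "aawaaa", "aawaua", "aawawauxua", "aawax", "aawaxu"
The 2nd is aawaua.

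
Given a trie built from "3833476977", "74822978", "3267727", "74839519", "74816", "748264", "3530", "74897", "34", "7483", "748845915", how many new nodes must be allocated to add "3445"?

"34" is already a path in the trie; the remaining "45" must be added.
New nodes needed: |"3445"| − 2 = 4 − 2 = 2.

2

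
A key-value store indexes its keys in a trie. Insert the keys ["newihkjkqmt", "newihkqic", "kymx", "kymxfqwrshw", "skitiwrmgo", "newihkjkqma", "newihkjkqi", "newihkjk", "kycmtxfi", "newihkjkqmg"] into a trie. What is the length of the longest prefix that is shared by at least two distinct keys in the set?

10

Equivalently: take the maximum, over all pairs, of their longest common prefix length.
e.g. "newihkjkqma" and "newihkjkqmg" share the prefix "newihkjkqm" of length 10; no pair shares a longer one.
Longest shared-prefix length: 10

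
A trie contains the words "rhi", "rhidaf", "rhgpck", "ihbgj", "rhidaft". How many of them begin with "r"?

Traverse to the node for "r", then collect every word in that subtree.
Words under "r": rhgpck, rhi, rhidaf, rhidaft
Count: 4

4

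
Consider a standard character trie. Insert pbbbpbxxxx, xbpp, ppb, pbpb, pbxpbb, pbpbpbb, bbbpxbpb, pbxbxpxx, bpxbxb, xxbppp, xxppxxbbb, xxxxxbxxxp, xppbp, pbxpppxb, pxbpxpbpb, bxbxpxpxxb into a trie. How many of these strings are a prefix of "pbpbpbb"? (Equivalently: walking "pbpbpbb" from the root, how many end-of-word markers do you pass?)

2

Check each prefix of "pbpbpbb" against the stored set — each match is an end-marker on the path.
Prefixes of the query that are stored words: "pbpb", "pbpbpbb"
Count: 2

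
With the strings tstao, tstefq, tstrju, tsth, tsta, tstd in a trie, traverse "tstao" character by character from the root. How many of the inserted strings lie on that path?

2

Traverse "tstao" character by character; count nodes along the way that are marked as word ends.
Prefixes of the query that are stored words: "tsta", "tstao"
Count: 2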